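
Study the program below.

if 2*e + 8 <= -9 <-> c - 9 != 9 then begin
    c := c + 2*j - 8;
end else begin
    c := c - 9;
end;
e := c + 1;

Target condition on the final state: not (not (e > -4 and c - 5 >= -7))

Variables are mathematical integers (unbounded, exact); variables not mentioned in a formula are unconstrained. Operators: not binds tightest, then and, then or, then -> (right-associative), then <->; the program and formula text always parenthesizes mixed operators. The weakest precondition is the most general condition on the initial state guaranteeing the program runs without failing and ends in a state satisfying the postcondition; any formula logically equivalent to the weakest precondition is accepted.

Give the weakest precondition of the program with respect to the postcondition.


Working backward. After the program, the postcondition not (not (e > -4 and c - 5 >= -7)) must hold; in canonical form it is e > -4 and c >= -2.
Before e := c + 1: c > -5 and c >= -2
Then branch requires c + 2*j > 3 and c + 2*j >= 6; else branch requires c > 4 and c >= 7.
Before the if: ((2*e <= -17 <-> c != 18) -> (c + 2*j > 3 and c + 2*j >= 6)) and ((not (2*e <= -17 <-> c != 18)) -> (c > 4 and c >= 7))
Answer: WP = ((2*e <= -17 <-> c != 18) -> (c + 2*j > 3 and c + 2*j >= 6)) and ((not (2*e <= -17 <-> c != 18)) -> (c > 4 and c >= 7))


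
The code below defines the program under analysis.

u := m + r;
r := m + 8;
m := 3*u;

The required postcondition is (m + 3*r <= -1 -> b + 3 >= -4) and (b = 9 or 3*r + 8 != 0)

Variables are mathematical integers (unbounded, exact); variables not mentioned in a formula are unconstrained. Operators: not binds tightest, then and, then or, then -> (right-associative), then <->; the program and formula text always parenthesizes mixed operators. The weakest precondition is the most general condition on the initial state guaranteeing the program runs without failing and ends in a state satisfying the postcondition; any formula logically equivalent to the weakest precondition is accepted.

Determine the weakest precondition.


Working backward. After the program, the postcondition (m + 3*r <= -1 -> b + 3 >= -4) and (b = 9 or 3*r + 8 != 0) must hold; in canonical form it is (m + 3*r <= -1 -> b >= -7) and (b = 9 or 3*r != -8).
Before m := 3*u: (3*r + 3*u <= -1 -> b >= -7) and (b = 9 or 3*r != -8)
Before r := m + 8: (3*m + 3*u <= -25 -> b >= -7) and (b = 9 or 3*m != -32)
Before u := m + r: (6*m + 3*r <= -25 -> b >= -7) and (b = 9 or 3*m != -32)
Answer: WP = (6*m + 3*r <= -25 -> b >= -7) and (b = 9 or 3*m != -32)


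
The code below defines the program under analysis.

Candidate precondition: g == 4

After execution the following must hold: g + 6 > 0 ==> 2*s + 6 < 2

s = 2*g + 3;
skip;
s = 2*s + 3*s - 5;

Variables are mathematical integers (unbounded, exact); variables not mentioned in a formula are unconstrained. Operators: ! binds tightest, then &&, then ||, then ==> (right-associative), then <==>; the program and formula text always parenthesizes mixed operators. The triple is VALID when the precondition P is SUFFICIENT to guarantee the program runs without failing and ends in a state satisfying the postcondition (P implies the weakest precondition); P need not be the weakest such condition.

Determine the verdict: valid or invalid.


Working backward. After the program, the postcondition g + 6 > 0 ==> 2*s + 6 < 2 must hold; in canonical form it is g > -6 ==> 2*s < -4.
Before s := 2*s + 3*s - 5: g > -6 ==> 10*s < 6
Before skip: g > -6 ==> 10*s < 6
Before s := 2*g + 3: g > -6 ==> 20*g < -24
The weakest precondition is g > -6 ==> 20*g < -24.
Check whether g == 4 implies it.
Countermodel: at the initial state g = 4, the precondition holds but the weakest precondition fails.
Answer: invalid


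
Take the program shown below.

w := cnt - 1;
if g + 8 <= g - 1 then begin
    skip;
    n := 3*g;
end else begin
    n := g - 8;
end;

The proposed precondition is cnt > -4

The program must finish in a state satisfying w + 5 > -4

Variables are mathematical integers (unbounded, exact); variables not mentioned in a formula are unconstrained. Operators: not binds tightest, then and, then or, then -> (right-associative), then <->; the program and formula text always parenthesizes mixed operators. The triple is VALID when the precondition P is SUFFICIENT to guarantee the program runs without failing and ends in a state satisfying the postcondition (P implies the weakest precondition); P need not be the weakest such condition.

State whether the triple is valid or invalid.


Working backward. After the program, the postcondition w + 5 > -4 must hold; in canonical form it is w > -9.
Then branch requires w > -9; else branch requires w > -9.
Before the if: w > -9
Before w := cnt - 1: cnt > -8
The weakest precondition is cnt > -8.
Check whether cnt > -4 implies it.
Every state satisfying the precondition satisfies the weakest precondition: the implication holds.
Answer: valid


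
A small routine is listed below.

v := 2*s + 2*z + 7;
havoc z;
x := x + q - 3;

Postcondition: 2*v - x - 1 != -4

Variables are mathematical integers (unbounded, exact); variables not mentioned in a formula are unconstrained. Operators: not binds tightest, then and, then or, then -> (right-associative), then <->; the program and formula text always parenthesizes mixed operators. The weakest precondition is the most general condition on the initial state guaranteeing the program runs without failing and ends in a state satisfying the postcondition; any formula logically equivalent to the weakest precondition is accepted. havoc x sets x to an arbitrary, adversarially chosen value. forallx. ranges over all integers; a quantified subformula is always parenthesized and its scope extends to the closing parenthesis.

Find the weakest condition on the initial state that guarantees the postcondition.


Working backward. After the program, the postcondition 2*v - x - 1 != -4 must hold; in canonical form it is 2*v != x - 3.
Before x := x + q - 3: 2*v != q + x - 6
Before havoc z: 2*v != q + x - 6
Before v := 2*s + 2*z + 7: 4*s + 4*z != q + x - 20
Answer: WP = 4*s + 4*z != q + x - 20


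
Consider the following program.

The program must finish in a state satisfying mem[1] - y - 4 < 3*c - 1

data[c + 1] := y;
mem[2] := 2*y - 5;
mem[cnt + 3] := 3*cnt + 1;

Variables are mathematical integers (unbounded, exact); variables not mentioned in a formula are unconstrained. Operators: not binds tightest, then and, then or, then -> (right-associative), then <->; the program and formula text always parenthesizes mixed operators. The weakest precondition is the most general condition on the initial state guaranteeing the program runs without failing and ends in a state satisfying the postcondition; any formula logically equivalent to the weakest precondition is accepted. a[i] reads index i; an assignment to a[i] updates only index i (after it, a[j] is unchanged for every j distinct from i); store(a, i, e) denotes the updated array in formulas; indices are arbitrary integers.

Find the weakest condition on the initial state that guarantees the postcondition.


Working backward. After the program, the postcondition mem[1] - y - 4 < 3*c - 1 must hold; in canonical form it is mem[1] < 3*c + y + 3.
Before mem[cnt + 3] := 3*cnt + 1: store(mem, cnt + 3, 3*cnt + 1)[1] < 3*c + y + 3
Before mem[2] := 2*y - 5: store(store(mem, 2, 2*y - 5), cnt + 3, 3*cnt + 1)[1] < 3*c + y + 3
Before data[c + 1] := y: store(store(mem, 2, 2*y - 5), cnt + 3, 3*cnt + 1)[1] < 3*c + y + 3
Answer: WP = store(store(mem, 2, 2*y - 5), cnt + 3, 3*cnt + 1)[1] < 3*c + y + 3


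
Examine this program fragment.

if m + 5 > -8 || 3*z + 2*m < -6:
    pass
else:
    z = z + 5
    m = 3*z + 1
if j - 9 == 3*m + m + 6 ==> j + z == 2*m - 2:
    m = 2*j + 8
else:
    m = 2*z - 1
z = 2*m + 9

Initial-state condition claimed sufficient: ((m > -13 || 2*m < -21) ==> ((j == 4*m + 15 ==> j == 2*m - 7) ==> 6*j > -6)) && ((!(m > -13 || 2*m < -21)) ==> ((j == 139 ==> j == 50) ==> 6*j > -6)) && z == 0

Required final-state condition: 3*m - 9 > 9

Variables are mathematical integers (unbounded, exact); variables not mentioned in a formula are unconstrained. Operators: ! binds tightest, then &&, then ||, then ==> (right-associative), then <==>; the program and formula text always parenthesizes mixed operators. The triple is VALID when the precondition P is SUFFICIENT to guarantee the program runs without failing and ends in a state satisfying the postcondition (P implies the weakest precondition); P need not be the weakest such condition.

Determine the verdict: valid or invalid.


Working backward. After the program, the postcondition 3*m - 9 > 9 must hold; in canonical form it is 3*m > 18.
Before z := 2*m + 9: 3*m > 18
Then branch requires 6*j > -6; else branch requires 6*z > 21.
Before the if: ((j == 4*m + 15 ==> j + z == 2*m - 2) ==> 6*j > -6) && ((!(j == 4*m + 15 ==> j + z == 2*m - 2)) ==> 6*z > 21)
Then branch requires ((j == 4*m + 15 ==> j + z == 2*m - 2) ==> 6*j > -6) && ((!(j == 4*m + 15 ==> j + z == 2*m - 2)) ==> 6*z > 21); else branch requires ((j == 12*z + 79 ==> j == 5*z + 25) ==> 6*j > -6) && ((!(j == 12*z + 79 ==> j == 5*z + 25)) ==> 6*z > -9).
Before the if: ((m > -13 || 2*m + 3*z < -6) ==> (((j == 4*m + 15 ==> j + z == 2*m - 2) ==> 6*j > -6) && ((!(j == 4*m + 15 ==> j + z == 2*m - 2)) ==> 6*z > 21))) && ((!(m > -13 || 2*m + 3*z < -6)) ==> (((j == 12*z + 79 ==> j == 5*z + 25) ==> 6*j > -6) && ((!(j == 12*z + 79 ==> j == 5*z + 25)) ==> 6*z > -9)))
The weakest precondition is ((m > -13 || 2*m + 3*z < -6) ==> (((j == 4*m + 15 ==> j + z == 2*m - 2) ==> 6*j > -6) && ((!(j == 4*m + 15 ==> j + z == 2*m - 2)) ==> 6*z > 21))) && ((!(m > -13 || 2*m + 3*z < -6)) ==> (((j == 12*z + 79 ==> j == 5*z + 25) ==> 6*j > -6) && ((!(j == 12*z + 79 ==> j == 5*z + 25)) ==> 6*z > -9))).
Check whether ((m > -13 || 2*m < -21) ==> ((j == 4*m + 15 ==> j == 2*m - 7) ==> 6*j > -6)) && ((!(m > -13 || 2*m < -21)) ==> ((j == 139 ==> j == 50) ==> 6*j > -6)) && z == 0 implies it.
Countermodel: at the initial state j = -33, m = -12, z = 0, the precondition holds but the weakest precondition fails.
Answer: invalid


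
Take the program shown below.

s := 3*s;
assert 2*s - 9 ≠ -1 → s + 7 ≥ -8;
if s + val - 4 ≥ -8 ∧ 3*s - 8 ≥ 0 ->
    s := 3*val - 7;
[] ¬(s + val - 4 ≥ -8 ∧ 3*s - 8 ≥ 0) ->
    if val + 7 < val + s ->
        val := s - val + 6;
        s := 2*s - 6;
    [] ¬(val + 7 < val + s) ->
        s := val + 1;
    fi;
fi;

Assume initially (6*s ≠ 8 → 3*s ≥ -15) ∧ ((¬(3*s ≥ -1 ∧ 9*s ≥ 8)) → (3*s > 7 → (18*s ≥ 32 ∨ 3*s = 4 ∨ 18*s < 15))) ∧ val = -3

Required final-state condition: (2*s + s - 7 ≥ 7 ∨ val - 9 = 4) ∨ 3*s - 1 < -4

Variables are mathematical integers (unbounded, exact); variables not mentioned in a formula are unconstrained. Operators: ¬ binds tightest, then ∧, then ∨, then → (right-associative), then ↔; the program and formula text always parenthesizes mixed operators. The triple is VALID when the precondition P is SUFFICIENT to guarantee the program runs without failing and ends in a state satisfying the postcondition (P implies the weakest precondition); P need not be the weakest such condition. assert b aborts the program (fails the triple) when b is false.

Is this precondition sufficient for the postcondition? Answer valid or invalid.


Working backward. After the program, the postcondition (2*s + s - 7 ≥ 7 ∨ val - 9 = 4) ∨ 3*s - 1 < -4 must hold; in canonical form it is 3*s ≥ 14 ∨ val = 13 ∨ 3*s < -3.
Then branch requires 9*val ≥ 35 ∨ val = 13 ∨ 9*val < 18; else branch requires (s > 7 → (6*s ≥ 32 ∨ s = val + 7 ∨ 6*s < 15)) ∧ ((¬(s > 7)) → (3*val ≥ 11 ∨ val = 13 ∨ 3*val < -6)).
Before the if: ((s + val ≥ -4 ∧ 3*s ≥ 8) → (9*val ≥ 35 ∨ val = 13 ∨ 9*val < 18)) ∧ ((¬(s + val ≥ -4 ∧ 3*s ≥ 8)) → ((s > 7 → (6*s ≥ 32 ∨ s = val + 7 ∨ 6*s < 15)) ∧ ((¬(s > 7)) → (3*val ≥ 11 ∨ val = 13 ∨ 3*val < -6))))
Before assert 2*s - 9 ≠ -1 → s + 7 ≥ -8: (2*s ≠ 8 → s ≥ -15) ∧ ((s + val ≥ -4 ∧ 3*s ≥ 8) → (9*val ≥ 35 ∨ val = 13 ∨ 9*val < 18)) ∧ ((¬(s + val ≥ -4 ∧ 3*s ≥ 8)) → ((s > 7 → (6*s ≥ 32 ∨ s = val + 7 ∨ 6*s < 15)) ∧ ((¬(s > 7)) → (3*val ≥ 11 ∨ val = 13 ∨ 3*val < -6))))
Before s := 3*s: (6*s ≠ 8 → 3*s ≥ -15) ∧ ((3*s + val ≥ -4 ∧ 9*s ≥ 8) → (9*val ≥ 35 ∨ val = 13 ∨ 9*val < 18)) ∧ ((¬(3*s + val ≥ -4 ∧ 9*s ≥ 8)) → ((3*s > 7 → (18*s ≥ 32 ∨ 3*s = val + 7 ∨ 18*s < 15)) ∧ ((¬(3*s > 7)) → (3*val ≥ 11 ∨ val = 13 ∨ 3*val < -6))))
The weakest precondition is (6*s ≠ 8 → 3*s ≥ -15) ∧ ((3*s + val ≥ -4 ∧ 9*s ≥ 8) → (9*val ≥ 35 ∨ val = 13 ∨ 9*val < 18)) ∧ ((¬(3*s + val ≥ -4 ∧ 9*s ≥ 8)) → ((3*s > 7 → (18*s ≥ 32 ∨ 3*s = val + 7 ∨ 18*s < 15)) ∧ ((¬(3*s > 7)) → (3*val ≥ 11 ∨ val = 13 ∨ 3*val < -6)))).
Check whether (6*s ≠ 8 → 3*s ≥ -15) ∧ ((¬(3*s ≥ -1 ∧ 9*s ≥ 8)) → (3*s > 7 → (18*s ≥ 32 ∨ 3*s = 4 ∨ 18*s < 15))) ∧ val = -3 implies it.
Every state satisfying the precondition satisfies the weakest precondition: the implication holds.
Answer: valid


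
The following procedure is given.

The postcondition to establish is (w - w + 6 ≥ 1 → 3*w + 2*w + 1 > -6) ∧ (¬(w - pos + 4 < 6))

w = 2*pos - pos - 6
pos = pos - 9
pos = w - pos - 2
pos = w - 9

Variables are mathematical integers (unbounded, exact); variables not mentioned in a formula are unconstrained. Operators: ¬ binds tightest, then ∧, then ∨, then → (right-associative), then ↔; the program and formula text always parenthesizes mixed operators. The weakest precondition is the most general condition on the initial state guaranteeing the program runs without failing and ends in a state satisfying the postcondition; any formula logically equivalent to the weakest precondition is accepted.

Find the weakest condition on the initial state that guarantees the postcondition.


Working backward. After the program, the postcondition (w - w + 6 ≥ 1 → 3*w + 2*w + 1 > -6) ∧ (¬(w - pos + 4 < 6)) must hold; in canonical form it is 5*w > -7 ∧ (¬(w < pos + 2)).
Before pos := w - 9: 5*w > -7
Before pos := w - pos - 2: 5*w > -7
Before pos := pos - 9: 5*w > -7
Before w := 2*pos - pos - 6: 5*pos > 23
Answer: WP = 5*pos > 23


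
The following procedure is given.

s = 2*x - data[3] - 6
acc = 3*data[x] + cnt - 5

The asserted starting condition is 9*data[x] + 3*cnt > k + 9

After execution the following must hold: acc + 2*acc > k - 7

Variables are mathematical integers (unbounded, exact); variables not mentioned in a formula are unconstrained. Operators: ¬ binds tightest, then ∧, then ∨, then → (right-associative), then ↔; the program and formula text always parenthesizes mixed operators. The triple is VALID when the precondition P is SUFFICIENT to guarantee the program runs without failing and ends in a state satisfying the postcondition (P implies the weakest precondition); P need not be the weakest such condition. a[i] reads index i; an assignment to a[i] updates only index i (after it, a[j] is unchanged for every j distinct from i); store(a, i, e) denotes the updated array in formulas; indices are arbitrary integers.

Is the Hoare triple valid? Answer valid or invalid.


Working backward. After the program, the postcondition acc + 2*acc > k - 7 must hold; in canonical form it is 3*acc > k - 7.
Before acc := 3*data[x] + cnt - 5: 9*data[x] + 3*cnt > k + 8
Before s := 2*x - data[3] - 6: 9*data[x] + 3*cnt > k + 8
The weakest precondition is 9*data[x] + 3*cnt > k + 8.
Check whether 9*data[x] + 3*cnt > k + 9 implies it.
Every state satisfying the precondition satisfies the weakest precondition: the implication holds.
Answer: valid


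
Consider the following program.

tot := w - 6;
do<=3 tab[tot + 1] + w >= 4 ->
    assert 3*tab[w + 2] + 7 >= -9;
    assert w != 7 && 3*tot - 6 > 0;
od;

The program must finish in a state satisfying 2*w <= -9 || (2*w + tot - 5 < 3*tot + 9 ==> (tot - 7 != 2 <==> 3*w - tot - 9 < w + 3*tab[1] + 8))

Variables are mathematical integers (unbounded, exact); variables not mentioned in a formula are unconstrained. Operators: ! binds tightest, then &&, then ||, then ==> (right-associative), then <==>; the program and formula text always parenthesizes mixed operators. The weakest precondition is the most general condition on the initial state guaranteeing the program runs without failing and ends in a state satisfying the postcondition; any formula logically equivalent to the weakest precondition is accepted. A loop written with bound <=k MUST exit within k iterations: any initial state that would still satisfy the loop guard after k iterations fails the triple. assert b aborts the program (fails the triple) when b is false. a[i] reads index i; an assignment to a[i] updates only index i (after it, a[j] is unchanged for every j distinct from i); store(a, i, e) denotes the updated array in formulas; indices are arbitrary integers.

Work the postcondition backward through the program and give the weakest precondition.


Working backward. After the program, the postcondition 2*w <= -9 || (2*w + tot - 5 < 3*tot + 9 ==> (tot - 7 != 2 <==> 3*w - tot - 9 < w + 3*tab[1] + 8)) must hold; in canonical form it is 2*w <= -9 || (2*w < 2*tot + 14 ==> (tot != 9 <==> 2*w < 3*tab[1] + tot + 17)).
Before the loop (bound <=3), unroll the exhaustion recursion (WP_0 = exit-now case; WP_j = one more guarded iteration, up to j = 3):
  WP_0: (!(tab[tot + 1] + w >= 4)) && (2*w <= -9 || (2*w < 2*tot + 14 ==> (tot != 9 <==> 2*w < 3*tab[1] + tot + 17)))
  WP_1: (tab[tot + 1] + w >= 4 ==> (3*tab[w + 2] >= -16 && w != 7 && 3*tot > 6 && (!(tab[tot + 1] + w >= 4)) && (2*w <= -9 || (2*w < 2*tot + 14 ==> (tot != 9 <==> 2*w < 3*tab[1] + tot + 17))))) && ((!(tab[tot + 1] + w >= 4)) ==> (2*w <= -9 || (2*w < 2*tot + 14 ==> (tot != 9 <==> 2*w < 3*tab[1] + tot + 17))))
  WP_2: (tab[tot + 1] + w >= 4 ==> (3*tab[w + 2] >= -16 && w != 7 && 3*tot > 6 && (tab[tot + 1] + w >= 4 ==> (3*tab[w + 2] >= -16 && w != 7 && 3*tot > 6 && (!(tab[tot + 1] + w >= 4)) && (2*w <= -9 || (2*w < 2*tot + 14 ==> (tot != 9 <==> 2*w < 3*tab[1] + tot + 17))))) && ((!(tab[tot + 1] + w >= 4)) ==> (2*w <= -9 || (2*w < 2*tot + 14 ==> (tot != 9 <==> 2*w < 3*tab[1] + tot + 17)))))) && ((!(tab[tot + 1] + w >= 4)) ==> (2*w <= -9 || (2*w < 2*tot + 14 ==> (tot != 9 <==> 2*w < 3*tab[1] + tot + 17))))
  WP_3: (tab[tot + 1] + w >= 4 ==> (3*tab[w + 2] >= -16 && w != 7 && 3*tot > 6 && (tab[tot + 1] + w >= 4 ==> (3*tab[w + 2] >= -16 && w != 7 && 3*tot > 6 && (tab[tot + 1] + w >= 4 ==> (3*tab[w + 2] >= -16 && w != 7 && 3*tot > 6 && (!(tab[tot + 1] + w >= 4)) && (2*w <= -9 || (2*w < 2*tot + 14 ==> (tot != 9 <==> 2*w < 3*tab[1] + tot + 17))))) && ((!(tab[tot + 1] + w >= 4)) ==> (2*w <= -9 || (2*w < 2*tot + 14 ==> (tot != 9 <==> 2*w < 3*tab[1] + tot + 17)))))) && ((!(tab[tot + 1] + w >= 4)) ==> (2*w <= -9 || (2*w < 2*tot + 14 ==> (tot != 9 <==> 2*w < 3*tab[1] + tot + 17)))))) && ((!(tab[tot + 1] + w >= 4)) ==> (2*w <= -9 || (2*w < 2*tot + 14 ==> (tot != 9 <==> 2*w < 3*tab[1] + tot + 17))))
So before the loop: (tab[tot + 1] + w >= 4 ==> (3*tab[w + 2] >= -16 && w != 7 && 3*tot > 6 && (tab[tot + 1] + w >= 4 ==> (3*tab[w + 2] >= -16 && w != 7 && 3*tot > 6 && (tab[tot + 1] + w >= 4 ==> (3*tab[w + 2] >= -16 && w != 7 && 3*tot > 6 && (!(tab[tot + 1] + w >= 4)) && (2*w <= -9 || (2*w < 2*tot + 14 ==> (tot != 9 <==> 2*w < 3*tab[1] + tot + 17))))) && ((!(tab[tot + 1] + w >= 4)) ==> (2*w <= -9 || (2*w < 2*tot + 14 ==> (tot != 9 <==> 2*w < 3*tab[1] + tot + 17)))))) && ((!(tab[tot + 1] + w >= 4)) ==> (2*w <= -9 || (2*w < 2*tot + 14 ==> (tot != 9 <==> 2*w < 3*tab[1] + tot + 17)))))) && ((!(tab[tot + 1] + w >= 4)) ==> (2*w <= -9 || (2*w < 2*tot + 14 ==> (tot != 9 <==> 2*w < 3*tab[1] + tot + 17))))
Before tot := w - 6: (tab[w - 5] + w >= 4 ==> (3*tab[w + 2] >= -16 && w != 7 && 3*w > 24 && (tab[w - 5] + w >= 4 ==> (3*tab[w + 2] >= -16 && w != 7 && 3*w > 24 && (tab[w - 5] + w >= 4 ==> (3*tab[w + 2] >= -16 && w != 7 && 3*w > 24 && (!(tab[w - 5] + w >= 4)) && (2*w <= -9 || (w != 15 <==> w < 3*tab[1] + 11)))) && ((!(tab[w - 5] + w >= 4)) ==> (2*w <= -9 || (w != 15 <==> w < 3*tab[1] + 11))))) && ((!(tab[w - 5] + w >= 4)) ==> (2*w <= -9 || (w != 15 <==> w < 3*tab[1] + 11))))) && ((!(tab[w - 5] + w >= 4)) ==> (2*w <= -9 || (w != 15 <==> w < 3*tab[1] + 11)))
Answer: WP = (tab[w - 5] + w >= 4 ==> (3*tab[w + 2] >= -16 && w != 7 && 3*w > 24 && (tab[w - 5] + w >= 4 ==> (3*tab[w + 2] >= -16 && w != 7 && 3*w > 24 && (tab[w - 5] + w >= 4 ==> (3*tab[w + 2] >= -16 && w != 7 && 3*w > 24 && (!(tab[w - 5] + w >= 4)) && (2*w <= -9 || (w != 15 <==> w < 3*tab[1] + 11)))) && ((!(tab[w - 5] + w >= 4)) ==> (2*w <= -9 || (w != 15 <==> w < 3*tab[1] + 11))))) && ((!(tab[w - 5] + w >= 4)) ==> (2*w <= -9 || (w != 15 <==> w < 3*tab[1] + 11))))) && ((!(tab[w - 5] + w >= 4)) ==> (2*w <= -9 || (w != 15 <==> w < 3*tab[1] + 11)))


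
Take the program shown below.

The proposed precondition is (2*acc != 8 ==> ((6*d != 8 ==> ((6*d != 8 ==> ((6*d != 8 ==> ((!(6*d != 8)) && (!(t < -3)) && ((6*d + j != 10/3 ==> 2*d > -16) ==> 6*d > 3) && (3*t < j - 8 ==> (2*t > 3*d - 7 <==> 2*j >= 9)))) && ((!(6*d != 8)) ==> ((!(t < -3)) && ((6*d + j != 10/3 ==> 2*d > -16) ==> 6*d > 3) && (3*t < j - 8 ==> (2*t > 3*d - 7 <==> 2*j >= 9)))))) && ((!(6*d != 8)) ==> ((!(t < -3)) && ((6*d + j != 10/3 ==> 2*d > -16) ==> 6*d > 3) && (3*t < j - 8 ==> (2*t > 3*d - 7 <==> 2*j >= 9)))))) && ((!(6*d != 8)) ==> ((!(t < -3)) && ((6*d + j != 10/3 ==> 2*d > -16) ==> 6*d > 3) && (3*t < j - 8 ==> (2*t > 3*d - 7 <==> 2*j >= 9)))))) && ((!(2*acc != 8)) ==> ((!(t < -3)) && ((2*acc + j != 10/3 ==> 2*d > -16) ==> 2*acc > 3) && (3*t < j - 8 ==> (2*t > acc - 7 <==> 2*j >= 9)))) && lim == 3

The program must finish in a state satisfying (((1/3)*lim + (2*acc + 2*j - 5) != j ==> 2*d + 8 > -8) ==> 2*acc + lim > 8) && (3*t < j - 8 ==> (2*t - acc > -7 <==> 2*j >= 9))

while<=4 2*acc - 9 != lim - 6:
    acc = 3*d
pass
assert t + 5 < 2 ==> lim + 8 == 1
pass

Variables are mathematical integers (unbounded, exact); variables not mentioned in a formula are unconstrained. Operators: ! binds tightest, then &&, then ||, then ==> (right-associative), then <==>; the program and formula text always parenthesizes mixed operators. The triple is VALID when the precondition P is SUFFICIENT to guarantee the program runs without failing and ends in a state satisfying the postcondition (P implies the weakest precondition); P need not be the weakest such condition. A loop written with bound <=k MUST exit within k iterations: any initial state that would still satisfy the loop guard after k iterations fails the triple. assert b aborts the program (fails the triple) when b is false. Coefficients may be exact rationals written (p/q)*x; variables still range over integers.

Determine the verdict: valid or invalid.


Working backward. After the program, the postcondition (((1/3)*lim + (2*acc + 2*j - 5) != j ==> 2*d + 8 > -8) ==> 2*acc + lim > 8) && (3*t < j - 8 ==> (2*t - acc > -7 <==> 2*j >= 9)) must hold; in canonical form it is ((2*acc + j + (1/3)*lim != 5 ==> 2*d > -16) ==> 2*acc + lim > 8) && (3*t < j - 8 ==> (2*t > acc - 7 <==> 2*j >= 9)).
Before skip: ((2*acc + j + (1/3)*lim != 5 ==> 2*d > -16) ==> 2*acc + lim > 8) && (3*t < j - 8 ==> (2*t > acc - 7 <==> 2*j >= 9))
Before assert t + 5 < 2 ==> lim + 8 == 1: (t < -3 ==> lim == -7) && ((2*acc + j + (1/3)*lim != 5 ==> 2*d > -16) ==> 2*acc + lim > 8) && (3*t < j - 8 ==> (2*t > acc - 7 <==> 2*j >= 9))
Before skip: (t < -3 ==> lim == -7) && ((2*acc + j + (1/3)*lim != 5 ==> 2*d > -16) ==> 2*acc + lim > 8) && (3*t < j - 8 ==> (2*t > acc - 7 <==> 2*j >= 9))
Before the loop (bound <=4), unroll the exhaustion recursion (WP_0 = exit-now case; WP_j = one more guarded iteration, up to j = 4):
  WP_0: (!(2*acc != lim + 3)) && (t < -3 ==> lim == -7) && ((2*acc + j + (1/3)*lim != 5 ==> 2*d > -16) ==> 2*acc + lim > 8) && (3*t < j - 8 ==> (2*t > acc - 7 <==> 2*j >= 9))
  WP_1: (2*acc != lim + 3 ==> ((!(6*d != lim + 3)) && (t < -3 ==> lim == -7) && ((6*d + j + (1/3)*lim != 5 ==> 2*d > -16) ==> 6*d + lim > 8) && (3*t < j - 8 ==> (2*t > 3*d - 7 <==> 2*j >= 9)))) && ((!(2*acc != lim + 3)) ==> ((t < -3 ==> lim == -7) && ((2*acc + j + (1/3)*lim != 5 ==> 2*d > -16) ==> 2*acc + lim > 8) && (3*t < j - 8 ==> (2*t > acc - 7 <==> 2*j >= 9))))
  WP_2: (2*acc != lim + 3 ==> ((6*d != lim + 3 ==> ((!(6*d != lim + 3)) && (t < -3 ==> lim == -7) && ((6*d + j + (1/3)*lim != 5 ==> 2*d > -16) ==> 6*d + lim > 8) && (3*t < j - 8 ==> (2*t > 3*d - 7 <==> 2*j >= 9)))) && ((!(6*d != lim + 3)) ==> ((t < -3 ==> lim == -7) && ((6*d + j + (1/3)*lim != 5 ==> 2*d > -16) ==> 6*d + lim > 8) && (3*t < j - 8 ==> (2*t > 3*d - 7 <==> 2*j >= 9)))))) && ((!(2*acc != lim + 3)) ==> ((t < -3 ==> lim == -7) && ((2*acc + j + (1/3)*lim != 5 ==> 2*d > -16) ==> 2*acc + lim > 8) && (3*t < j - 8 ==> (2*t > acc - 7 <==> 2*j >= 9))))
  WP_3: (2*acc != lim + 3 ==> ((6*d != lim + 3 ==> ((6*d != lim + 3 ==> ((!(6*d != lim + 3)) && (t < -3 ==> lim == -7) && ((6*d + j + (1/3)*lim != 5 ==> 2*d > -16) ==> 6*d + lim > 8) && (3*t < j - 8 ==> (2*t > 3*d - 7 <==> 2*j >= 9)))) && ((!(6*d != lim + 3)) ==> ((t < -3 ==> lim == -7) && ((6*d + j + (1/3)*lim != 5 ==> 2*d > -16) ==> 6*d + lim > 8) && (3*t < j - 8 ==> (2*t > 3*d - 7 <==> 2*j >= 9)))))) && ((!(6*d != lim + 3)) ==> ((t < -3 ==> lim == -7) && ((6*d + j + (1/3)*lim != 5 ==> 2*d > -16) ==> 6*d + lim > 8) && (3*t < j - 8 ==> (2*t > 3*d - 7 <==> 2*j >= 9)))))) && ((!(2*acc != lim + 3)) ==> ((t < -3 ==> lim == -7) && ((2*acc + j + (1/3)*lim != 5 ==> 2*d > -16) ==> 2*acc + lim > 8) && (3*t < j - 8 ==> (2*t > acc - 7 <==> 2*j >= 9))))
  WP_4: (2*acc != lim + 3 ==> ((6*d != lim + 3 ==> ((6*d != lim + 3 ==> ((6*d != lim + 3 ==> ((!(6*d != lim + 3)) && (t < -3 ==> lim == -7) && ((6*d + j + (1/3)*lim != 5 ==> 2*d > -16) ==> 6*d + lim > 8) && (3*t < j - 8 ==> (2*t > 3*d - 7 <==> 2*j >= 9)))) && ((!(6*d != lim + 3)) ==> ((t < -3 ==> lim == -7) && ((6*d + j + (1/3)*lim != 5 ==> 2*d > -16) ==> 6*d + lim > 8) && (3*t < j - 8 ==> (2*t > 3*d - 7 <==> 2*j >= 9)))))) && ((!(6*d != lim + 3)) ==> ((t < -3 ==> lim == -7) && ((6*d + j + (1/3)*lim != 5 ==> 2*d > -16) ==> 6*d + lim > 8) && (3*t < j - 8 ==> (2*t > 3*d - 7 <==> 2*j >= 9)))))) && ((!(6*d != lim + 3)) ==> ((t < -3 ==> lim == -7) && ((6*d + j + (1/3)*lim != 5 ==> 2*d > -16) ==> 6*d + lim > 8) && (3*t < j - 8 ==> (2*t > 3*d - 7 <==> 2*j >= 9)))))) && ((!(2*acc != lim + 3)) ==> ((t < -3 ==> lim == -7) && ((2*acc + j + (1/3)*lim != 5 ==> 2*d > -16) ==> 2*acc + lim > 8) && (3*t < j - 8 ==> (2*t > acc - 7 <==> 2*j >= 9))))
So before the loop: (2*acc != lim + 3 ==> ((6*d != lim + 3 ==> ((6*d != lim + 3 ==> ((6*d != lim + 3 ==> ((!(6*d != lim + 3)) && (t < -3 ==> lim == -7) && ((6*d + j + (1/3)*lim != 5 ==> 2*d > -16) ==> 6*d + lim > 8) && (3*t < j - 8 ==> (2*t > 3*d - 7 <==> 2*j >= 9)))) && ((!(6*d != lim + 3)) ==> ((t < -3 ==> lim == -7) && ((6*d + j + (1/3)*lim != 5 ==> 2*d > -16) ==> 6*d + lim > 8) && (3*t < j - 8 ==> (2*t > 3*d - 7 <==> 2*j >= 9)))))) && ((!(6*d != lim + 3)) ==> ((t < -3 ==> lim == -7) && ((6*d + j + (1/3)*lim != 5 ==> 2*d > -16) ==> 6*d + lim > 8) && (3*t < j - 8 ==> (2*t > 3*d - 7 <==> 2*j >= 9)))))) && ((!(6*d != lim + 3)) ==> ((t < -3 ==> lim == -7) && ((6*d + j + (1/3)*lim != 5 ==> 2*d > -16) ==> 6*d + lim > 8) && (3*t < j - 8 ==> (2*t > 3*d - 7 <==> 2*j >= 9)))))) && ((!(2*acc != lim + 3)) ==> ((t < -3 ==> lim == -7) && ((2*acc + j + (1/3)*lim != 5 ==> 2*d > -16) ==> 2*acc + lim > 8) && (3*t < j - 8 ==> (2*t > acc - 7 <==> 2*j >= 9))))
The weakest precondition is (2*acc != lim + 3 ==> ((6*d != lim + 3 ==> ((6*d != lim + 3 ==> ((6*d != lim + 3 ==> ((!(6*d != lim + 3)) && (t < -3 ==> lim == -7) && ((6*d + j + (1/3)*lim != 5 ==> 2*d > -16) ==> 6*d + lim > 8) && (3*t < j - 8 ==> (2*t > 3*d - 7 <==> 2*j >= 9)))) && ((!(6*d != lim + 3)) ==> ((t < -3 ==> lim == -7) && ((6*d + j + (1/3)*lim != 5 ==> 2*d > -16) ==> 6*d + lim > 8) && (3*t < j - 8 ==> (2*t > 3*d - 7 <==> 2*j >= 9)))))) && ((!(6*d != lim + 3)) ==> ((t < -3 ==> lim == -7) && ((6*d + j + (1/3)*lim != 5 ==> 2*d > -16) ==> 6*d + lim > 8) && (3*t < j - 8 ==> (2*t > 3*d - 7 <==> 2*j >= 9)))))) && ((!(6*d != lim + 3)) ==> ((t < -3 ==> lim == -7) && ((6*d + j + (1/3)*lim != 5 ==> 2*d > -16) ==> 6*d + lim > 8) && (3*t < j - 8 ==> (2*t > 3*d - 7 <==> 2*j >= 9)))))) && ((!(2*acc != lim + 3)) ==> ((t < -3 ==> lim == -7) && ((2*acc + j + (1/3)*lim != 5 ==> 2*d > -16) ==> 2*acc + lim > 8) && (3*t < j - 8 ==> (2*t > acc - 7 <==> 2*j >= 9)))).
Check whether (2*acc != 8 ==> ((6*d != 8 ==> ((6*d != 8 ==> ((6*d != 8 ==> ((!(6*d != 8)) && (!(t < -3)) && ((6*d + j != 10/3 ==> 2*d > -16) ==> 6*d > 3) && (3*t < j - 8 ==> (2*t > 3*d - 7 <==> 2*j >= 9)))) && ((!(6*d != 8)) ==> ((!(t < -3)) && ((6*d + j != 10/3 ==> 2*d > -16) ==> 6*d > 3) && (3*t < j - 8 ==> (2*t > 3*d - 7 <==> 2*j >= 9)))))) && ((!(6*d != 8)) ==> ((!(t < -3)) && ((6*d + j != 10/3 ==> 2*d > -16) ==> 6*d > 3) && (3*t < j - 8 ==> (2*t > 3*d - 7 <==> 2*j >= 9)))))) && ((!(6*d != 8)) ==> ((!(t < -3)) && ((6*d + j != 10/3 ==> 2*d > -16) ==> 6*d > 3) && (3*t < j - 8 ==> (2*t > 3*d - 7 <==> 2*j >= 9)))))) && ((!(2*acc != 8)) ==> ((!(t < -3)) && ((2*acc + j != 10/3 ==> 2*d > -16) ==> 2*acc > 3) && (3*t < j - 8 ==> (2*t > acc - 7 <==> 2*j >= 9)))) && lim == 3 implies it.
Countermodel: at the initial state acc = 4, d = 2, j = 3, lim = 3, t = -2, the precondition holds but the weakest precondition fails.
Answer: invalid


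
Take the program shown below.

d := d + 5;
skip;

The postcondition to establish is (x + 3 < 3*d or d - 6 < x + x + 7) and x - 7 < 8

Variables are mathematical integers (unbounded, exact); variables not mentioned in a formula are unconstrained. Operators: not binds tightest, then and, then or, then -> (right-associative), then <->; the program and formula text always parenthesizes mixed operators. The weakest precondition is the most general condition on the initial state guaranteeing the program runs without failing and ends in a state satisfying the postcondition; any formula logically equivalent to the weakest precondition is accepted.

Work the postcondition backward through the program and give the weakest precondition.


Working backward. After the program, the postcondition (x + 3 < 3*d or d - 6 < x + x + 7) and x - 7 < 8 must hold; in canonical form it is (x < 3*d - 3 or d < 2*x + 13) and x < 15.
Before skip: (x < 3*d - 3 or d < 2*x + 13) and x < 15
Before d := d + 5: (x < 3*d + 12 or d < 2*x + 8) and x < 15
Answer: WP = (x < 3*d + 12 or d < 2*x + 8) and x < 15


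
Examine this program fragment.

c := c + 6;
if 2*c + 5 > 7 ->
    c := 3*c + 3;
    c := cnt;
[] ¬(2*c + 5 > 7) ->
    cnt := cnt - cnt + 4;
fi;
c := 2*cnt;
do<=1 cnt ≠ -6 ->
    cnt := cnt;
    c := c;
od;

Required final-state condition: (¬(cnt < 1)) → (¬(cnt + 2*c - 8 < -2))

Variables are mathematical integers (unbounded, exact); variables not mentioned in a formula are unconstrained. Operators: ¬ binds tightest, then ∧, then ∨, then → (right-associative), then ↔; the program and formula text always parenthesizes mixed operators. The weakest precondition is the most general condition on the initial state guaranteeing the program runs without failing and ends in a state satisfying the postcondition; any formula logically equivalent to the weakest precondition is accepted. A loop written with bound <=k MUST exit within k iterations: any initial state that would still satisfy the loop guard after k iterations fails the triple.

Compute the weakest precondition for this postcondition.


Working backward. After the program, the postcondition (¬(cnt < 1)) → (¬(cnt + 2*c - 8 < -2)) must hold; in canonical form it is (¬(cnt < 1)) → (¬(2*c + cnt < 6)).
Before the loop (bound <=1), unroll the exhaustion recursion (WP_0 = exit-now case; WP_j = one more guarded iteration, up to j = 1):
  WP_0: (¬(cnt ≠ -6)) ∧ ((¬(cnt < 1)) → (¬(2*c + cnt < 6)))
  WP_1: (cnt ≠ -6 → ((¬(cnt ≠ -6)) ∧ ((¬(cnt < 1)) → (¬(2*c + cnt < 6))))) ∧ ((¬(cnt ≠ -6)) → ((¬(cnt < 1)) → (¬(2*c + cnt < 6))))
So before the loop: (cnt ≠ -6 → ((¬(cnt ≠ -6)) ∧ ((¬(cnt < 1)) → (¬(2*c + cnt < 6))))) ∧ ((¬(cnt ≠ -6)) → ((¬(cnt < 1)) → (¬(2*c + cnt < 6))))
Before c := 2*cnt: (cnt ≠ -6 → ((¬(cnt ≠ -6)) ∧ ((¬(cnt < 1)) → (¬(5*cnt < 6))))) ∧ ((¬(cnt ≠ -6)) → ((¬(cnt < 1)) → (¬(5*cnt < 6))))
Then branch requires (cnt ≠ -6 → ((¬(cnt ≠ -6)) ∧ ((¬(cnt < 1)) → (¬(5*cnt < 6))))) ∧ ((¬(cnt ≠ -6)) → ((¬(cnt < 1)) → (¬(5*cnt < 6)))); else branch requires false.
Before the if: (2*c > 2 → ((cnt ≠ -6 → ((¬(cnt ≠ -6)) ∧ ((¬(cnt < 1)) → (¬(5*cnt < 6))))) ∧ ((¬(cnt ≠ -6)) → ((¬(cnt < 1)) → (¬(5*cnt < 6)))))) ∧ 2*c > 2
Before c := c + 6: (2*c > -10 → ((cnt ≠ -6 → ((¬(cnt ≠ -6)) ∧ ((¬(cnt < 1)) → (¬(5*cnt < 6))))) ∧ ((¬(cnt ≠ -6)) → ((¬(cnt < 1)) → (¬(5*cnt < 6)))))) ∧ 2*c > -10
Answer: WP = (2*c > -10 → ((cnt ≠ -6 → ((¬(cnt ≠ -6)) ∧ ((¬(cnt < 1)) → (¬(5*cnt < 6))))) ∧ ((¬(cnt ≠ -6)) → ((¬(cnt < 1)) → (¬(5*cnt < 6)))))) ∧ 2*c > -10


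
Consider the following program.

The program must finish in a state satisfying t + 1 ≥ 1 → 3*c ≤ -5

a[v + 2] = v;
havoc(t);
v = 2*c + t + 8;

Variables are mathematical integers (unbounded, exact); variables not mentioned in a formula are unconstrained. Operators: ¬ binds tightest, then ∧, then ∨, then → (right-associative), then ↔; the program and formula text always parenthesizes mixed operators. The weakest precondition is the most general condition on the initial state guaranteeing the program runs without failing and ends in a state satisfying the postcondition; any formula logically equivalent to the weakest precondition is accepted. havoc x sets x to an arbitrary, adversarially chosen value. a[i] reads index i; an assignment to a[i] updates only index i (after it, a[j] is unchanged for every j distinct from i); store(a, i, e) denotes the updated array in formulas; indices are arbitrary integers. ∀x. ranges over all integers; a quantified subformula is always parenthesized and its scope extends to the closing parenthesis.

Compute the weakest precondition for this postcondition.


Working backward. After the program, the postcondition t + 1 ≥ 1 → 3*c ≤ -5 must hold; in canonical form it is t ≥ 0 → 3*c ≤ -5.
Before v := 2*c + t + 8: t ≥ 0 → 3*c ≤ -5
Before havoc t: ∀t_1. (t_1 ≥ 0 → 3*c ≤ -5)
Before a[v + 2] := v: ∀t_1. (t_1 ≥ 0 → 3*c ≤ -5)
Answer: WP = ∀t_1. (t_1 ≥ 0 → 3*c ≤ -5)


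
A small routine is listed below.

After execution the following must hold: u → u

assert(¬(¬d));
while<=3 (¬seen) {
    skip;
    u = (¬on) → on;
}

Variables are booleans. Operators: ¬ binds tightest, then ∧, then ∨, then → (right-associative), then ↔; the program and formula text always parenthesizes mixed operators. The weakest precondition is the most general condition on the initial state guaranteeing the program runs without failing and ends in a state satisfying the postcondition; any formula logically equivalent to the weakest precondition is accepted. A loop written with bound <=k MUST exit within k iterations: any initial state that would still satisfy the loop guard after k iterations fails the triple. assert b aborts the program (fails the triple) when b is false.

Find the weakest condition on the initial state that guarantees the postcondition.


Working backward. After the program, the postcondition u → u must hold; in canonical form it is true.
Before the loop (bound <=3), unroll the exhaustion recursion (WP_0 = exit-now case; WP_j = one more guarded iteration, up to j = 3):
  WP_0: seen
  WP_1: (¬seen) → seen
  WP_2: (¬seen) → ((¬seen) → seen)
  WP_3: (¬seen) → ((¬seen) → ((¬seen) → seen))
So before the loop: (¬seen) → ((¬seen) → ((¬seen) → seen))
Before assert ¬(¬d): d ∧ ((¬seen) → ((¬seen) → ((¬seen) → seen)))
Answer: WP = d ∧ ((¬seen) → ((¬seen) → ((¬seen) → seen)))


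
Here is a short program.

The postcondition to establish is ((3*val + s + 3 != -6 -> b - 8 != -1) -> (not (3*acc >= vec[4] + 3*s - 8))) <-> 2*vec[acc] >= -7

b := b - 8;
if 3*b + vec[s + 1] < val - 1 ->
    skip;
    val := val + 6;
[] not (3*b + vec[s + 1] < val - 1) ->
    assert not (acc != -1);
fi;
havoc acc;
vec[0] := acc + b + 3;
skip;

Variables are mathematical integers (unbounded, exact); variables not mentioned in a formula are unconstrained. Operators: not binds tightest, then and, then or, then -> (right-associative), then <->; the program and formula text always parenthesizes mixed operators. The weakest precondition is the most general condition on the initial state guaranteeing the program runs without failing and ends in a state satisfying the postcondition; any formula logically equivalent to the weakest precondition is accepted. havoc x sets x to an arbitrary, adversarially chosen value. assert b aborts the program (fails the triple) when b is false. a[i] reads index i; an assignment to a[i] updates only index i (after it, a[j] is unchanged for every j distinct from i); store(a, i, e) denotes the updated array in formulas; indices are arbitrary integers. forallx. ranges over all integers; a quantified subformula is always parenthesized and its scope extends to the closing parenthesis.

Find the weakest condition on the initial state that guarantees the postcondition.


Working backward. After the program, the postcondition ((3*val + s + 3 != -6 -> b - 8 != -1) -> (not (3*acc >= vec[4] + 3*s - 8))) <-> 2*vec[acc] >= -7 must hold; in canonical form it is ((s + 3*val != -9 -> b != 7) -> (not (3*acc >= vec[4] + 3*s - 8))) <-> 2*vec[acc] >= -7.
Before skip: ((s + 3*val != -9 -> b != 7) -> (not (3*acc >= vec[4] + 3*s - 8))) <-> 2*vec[acc] >= -7
Before vec[0] := acc + b + 3: ((s + 3*val != -9 -> b != 7) -> (not (3*acc >= vec[4] + 3*s - 8))) <-> 2*store(vec, 0, acc + b + 3)[acc] >= -7
Before havoc acc: forall acc_1. (((s + 3*val != -9 -> b != 7) -> (not (3*acc_1 >= vec[4] + 3*s - 8))) <-> 2*store(vec, 0, acc_1 + b + 3)[acc_1] >= -7)
Then branch requires forall acc_1. (((s + 3*val != -27 -> b != 7) -> (not (3*acc_1 >= vec[4] + 3*s - 8))) <-> 2*store(vec, 0, acc_1 + b + 3)[acc_1] >= -7); else branch requires (not (acc != -1)) and (forall acc_1. (((s + 3*val != -9 -> b != 7) -> (not (3*acc_1 >= vec[4] + 3*s - 8))) <-> 2*store(vec, 0, acc_1 + b + 3)[acc_1] >= -7)).
Before the if: (vec[s + 1] + 3*b < val - 1 -> (forall acc_1. (((s + 3*val != -27 -> b != 7) -> (not (3*acc_1 >= vec[4] + 3*s - 8))) <-> 2*store(vec, 0, acc_1 + b + 3)[acc_1] >= -7))) and ((not (vec[s + 1] + 3*b < val - 1)) -> ((not (acc != -1)) and (forall acc_1. (((s + 3*val != -9 -> b != 7) -> (not (3*acc_1 >= vec[4] + 3*s - 8))) <-> 2*store(vec, 0, acc_1 + b + 3)[acc_1] >= -7))))
Before b := b - 8: (vec[s + 1] + 3*b < val + 23 -> (forall acc_1. (((s + 3*val != -27 -> b != 15) -> (not (3*acc_1 >= vec[4] + 3*s - 8))) <-> 2*store(vec, 0, acc_1 + b - 5)[acc_1] >= -7))) and ((not (vec[s + 1] + 3*b < val + 23)) -> ((not (acc != -1)) and (forall acc_1. (((s + 3*val != -9 -> b != 15) -> (not (3*acc_1 >= vec[4] + 3*s - 8))) <-> 2*store(vec, 0, acc_1 + b - 5)[acc_1] >= -7))))
Answer: WP = (vec[s + 1] + 3*b < val + 23 -> (forall acc_1. (((s + 3*val != -27 -> b != 15) -> (not (3*acc_1 >= vec[4] + 3*s - 8))) <-> 2*store(vec, 0, acc_1 + b - 5)[acc_1] >= -7))) and ((not (vec[s + 1] + 3*b < val + 23)) -> ((not (acc != -1)) and (forall acc_1. (((s + 3*val != -9 -> b != 15) -> (not (3*acc_1 >= vec[4] + 3*s - 8))) <-> 2*store(vec, 0, acc_1 + b - 5)[acc_1] >= -7))))


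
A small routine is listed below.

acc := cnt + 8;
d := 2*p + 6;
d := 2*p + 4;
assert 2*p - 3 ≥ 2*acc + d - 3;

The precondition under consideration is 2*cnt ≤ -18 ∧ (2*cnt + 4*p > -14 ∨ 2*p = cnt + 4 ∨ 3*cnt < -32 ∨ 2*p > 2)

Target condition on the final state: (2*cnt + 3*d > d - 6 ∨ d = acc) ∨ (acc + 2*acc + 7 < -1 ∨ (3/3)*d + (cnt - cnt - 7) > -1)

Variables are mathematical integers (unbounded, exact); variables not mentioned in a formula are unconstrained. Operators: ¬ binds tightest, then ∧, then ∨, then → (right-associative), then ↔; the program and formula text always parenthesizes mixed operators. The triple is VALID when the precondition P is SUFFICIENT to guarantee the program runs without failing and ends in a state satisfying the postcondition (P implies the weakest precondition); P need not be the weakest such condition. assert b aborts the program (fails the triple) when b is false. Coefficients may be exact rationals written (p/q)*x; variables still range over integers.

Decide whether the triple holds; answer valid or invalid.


Working backward. After the program, the postcondition (2*cnt + 3*d > d - 6 ∨ d = acc) ∨ (acc + 2*acc + 7 < -1 ∨ (3/3)*d + (cnt - cnt - 7) > -1) must hold; in canonical form it is 2*cnt + 2*d > -6 ∨ d = acc ∨ 3*acc < -8 ∨ d > 6.
Before assert 2*p - 3 ≥ 2*acc + d - 3: 2*p ≥ 2*acc + d ∧ (2*cnt + 2*d > -6 ∨ d = acc ∨ 3*acc < -8 ∨ d > 6)
Before d := 2*p + 4: 2*acc ≤ -4 ∧ (2*cnt + 4*p > -14 ∨ 2*p = acc - 4 ∨ 3*acc < -8 ∨ 2*p > 2)
Before d := 2*p + 6: 2*acc ≤ -4 ∧ (2*cnt + 4*p > -14 ∨ 2*p = acc - 4 ∨ 3*acc < -8 ∨ 2*p > 2)
Before acc := cnt + 8: 2*cnt ≤ -20 ∧ (2*cnt + 4*p > -14 ∨ 2*p = cnt + 4 ∨ 3*cnt < -32 ∨ 2*p > 2)
The weakest precondition is 2*cnt ≤ -20 ∧ (2*cnt + 4*p > -14 ∨ 2*p = cnt + 4 ∨ 3*cnt < -32 ∨ 2*p > 2).
Check whether 2*cnt ≤ -18 ∧ (2*cnt + 4*p > -14 ∨ 2*p = cnt + 4 ∨ 3*cnt < -32 ∨ 2*p > 2) implies it.
Countermodel: at the initial state cnt = -9, p = 2, the precondition holds but the weakest precondition fails.
Answer: invalid
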